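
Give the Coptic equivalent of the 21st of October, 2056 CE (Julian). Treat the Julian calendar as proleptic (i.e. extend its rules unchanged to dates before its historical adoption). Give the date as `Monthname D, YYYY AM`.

Paopi 24, 1773 AM

Both dates share Julian Day Number 2472306; in the Coptic calendar that is 24 Paopi 1773 AM.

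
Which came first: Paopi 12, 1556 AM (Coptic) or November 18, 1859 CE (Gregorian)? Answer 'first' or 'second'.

First date → JDN 2393035; second date → JDN 2400367.
JDN 2393035 < JDN 2400367, so the first date is earlier.

first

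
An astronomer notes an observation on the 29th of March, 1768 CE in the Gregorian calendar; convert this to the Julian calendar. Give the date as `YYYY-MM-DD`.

For dates in this range the Gregorian date is 11 days ahead of the Julian.
29 March 1768 Gregorian − 11 days → 18 March 1768 Julian.

1768-03-18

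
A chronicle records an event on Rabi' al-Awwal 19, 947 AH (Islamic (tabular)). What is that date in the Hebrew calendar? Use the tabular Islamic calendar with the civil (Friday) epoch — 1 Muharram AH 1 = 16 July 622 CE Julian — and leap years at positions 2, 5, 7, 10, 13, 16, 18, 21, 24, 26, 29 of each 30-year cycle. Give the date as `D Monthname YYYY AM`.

20 Av 5300 AM

Both dates share Julian Day Number 2283748; in the Hebrew calendar that is 20 Av 5300 AM.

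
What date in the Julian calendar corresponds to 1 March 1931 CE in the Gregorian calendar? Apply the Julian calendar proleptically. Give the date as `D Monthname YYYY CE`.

16 February 1931 CE

For dates in this range the Gregorian date is 13 days ahead of the Julian.
1 March 1931 Gregorian − 13 days → 16 February 1931 Julian.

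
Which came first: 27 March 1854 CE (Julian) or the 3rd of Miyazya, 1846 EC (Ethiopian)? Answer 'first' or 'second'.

first

The two dates have Julian Day Numbers 2398317 and 2398319 respectively.
Since 2398317 < 2398319, the first date comes first.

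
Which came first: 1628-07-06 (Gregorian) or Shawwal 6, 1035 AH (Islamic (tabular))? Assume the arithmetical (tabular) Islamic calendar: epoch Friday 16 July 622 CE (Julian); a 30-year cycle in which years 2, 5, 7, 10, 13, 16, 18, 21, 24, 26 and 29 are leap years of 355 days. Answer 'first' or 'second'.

second

The two dates have Julian Day Numbers 2315862 and 2315126 respectively.
Since 2315126 < 2315862, the second date comes first.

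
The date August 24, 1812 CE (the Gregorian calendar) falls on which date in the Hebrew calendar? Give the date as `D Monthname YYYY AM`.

16 Elul 5572 AM

Both dates share Julian Day Number 2383115; in the Hebrew calendar that is 16 Elul 5572 AM.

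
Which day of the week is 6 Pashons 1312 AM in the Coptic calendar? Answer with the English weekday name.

Saturday

This is JDN 2304118 (11 May 1596 Gregorian).
Since JDN mod 7 = 5 (0 = Monday), the day is Saturday.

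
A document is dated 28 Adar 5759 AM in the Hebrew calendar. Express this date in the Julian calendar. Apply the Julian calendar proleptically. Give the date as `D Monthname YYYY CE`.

3 March 1999 CE

Julian Day Number of the source date = 2451254.
Converting JDN 2451254 to the Julian calendar gives 3 March 1999 CE.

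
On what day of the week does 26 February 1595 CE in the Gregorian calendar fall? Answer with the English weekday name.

JDN 2303678 mod 7 = 6, and JDN 0 was a Monday, so this is a Sunday.

Sunday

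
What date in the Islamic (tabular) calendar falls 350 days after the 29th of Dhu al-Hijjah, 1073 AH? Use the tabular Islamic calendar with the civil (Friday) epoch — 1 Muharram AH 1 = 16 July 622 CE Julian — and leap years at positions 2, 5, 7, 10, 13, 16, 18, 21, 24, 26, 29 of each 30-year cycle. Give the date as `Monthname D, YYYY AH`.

Counting 350 days forward from JDN 2328674 reaches JDN 2329024, which is Dhu al-Hijjah 25, 1074 AH.

Dhu al-Hijjah 25, 1074 AH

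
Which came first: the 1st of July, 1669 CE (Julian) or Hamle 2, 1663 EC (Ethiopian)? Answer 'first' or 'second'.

first

The two dates have Julian Day Numbers 2330842 and 2331567 respectively.
Since 2330842 < 2331567, the first date comes first.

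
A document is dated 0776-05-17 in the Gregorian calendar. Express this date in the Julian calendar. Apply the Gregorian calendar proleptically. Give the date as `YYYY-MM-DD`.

0776-05-13

For dates in this range the Gregorian date is 4 days ahead of the Julian.
17 May 776 Gregorian − 4 days → 13 May 776 Julian.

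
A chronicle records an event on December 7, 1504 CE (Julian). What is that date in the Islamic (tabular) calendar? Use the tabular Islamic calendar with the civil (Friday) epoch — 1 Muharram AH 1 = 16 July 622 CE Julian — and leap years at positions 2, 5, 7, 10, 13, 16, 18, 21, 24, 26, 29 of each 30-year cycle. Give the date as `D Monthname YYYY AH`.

29 Jumada al-Thani 910 AH

The source date corresponds to 17 December 1504 in the proleptic Gregorian calendar (JDN 2270735).
That day falls on 29 Jumada al-Thani 910 AH in the tabular Islamic calendar.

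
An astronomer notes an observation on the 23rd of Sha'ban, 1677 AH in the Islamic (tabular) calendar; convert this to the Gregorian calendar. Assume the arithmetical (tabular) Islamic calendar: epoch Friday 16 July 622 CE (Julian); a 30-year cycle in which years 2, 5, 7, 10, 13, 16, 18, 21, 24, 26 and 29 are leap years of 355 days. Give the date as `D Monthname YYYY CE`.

8 April 2249 CE

Both dates share Julian Day Number 2542588; in the Gregorian calendar that is 8 April 2249 CE.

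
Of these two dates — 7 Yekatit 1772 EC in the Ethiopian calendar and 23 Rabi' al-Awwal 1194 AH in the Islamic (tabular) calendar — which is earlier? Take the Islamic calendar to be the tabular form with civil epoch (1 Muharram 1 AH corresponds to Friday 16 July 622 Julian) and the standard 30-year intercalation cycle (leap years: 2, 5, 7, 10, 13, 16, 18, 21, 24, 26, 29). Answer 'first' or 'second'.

first

Converting both to JDN: 2371235 vs 2371280; the smaller is the first.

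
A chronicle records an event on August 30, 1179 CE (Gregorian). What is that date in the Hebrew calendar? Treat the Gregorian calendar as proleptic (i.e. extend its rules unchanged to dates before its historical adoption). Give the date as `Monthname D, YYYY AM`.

Julian Day Number of the source date = 2151922.
Converting JDN 2151922 to the Hebrew calendar gives 19 Elul 4939 AM.

Elul 19, 4939 AM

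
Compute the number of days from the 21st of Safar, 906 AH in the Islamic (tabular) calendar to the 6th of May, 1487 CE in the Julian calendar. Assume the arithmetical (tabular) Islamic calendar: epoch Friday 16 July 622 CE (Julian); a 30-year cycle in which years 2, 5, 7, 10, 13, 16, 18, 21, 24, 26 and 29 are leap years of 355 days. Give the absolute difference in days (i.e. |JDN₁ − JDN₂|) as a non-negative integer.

4882

JDN of the first date = 2269192.
JDN of the second date = 2264310.
|2264310 − 2269192| = 4882.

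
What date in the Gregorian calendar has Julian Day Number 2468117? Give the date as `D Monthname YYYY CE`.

JDN 2451545 is 1 Jan 2000; 2468117 is +16572 days from there.

16 May 2045 CE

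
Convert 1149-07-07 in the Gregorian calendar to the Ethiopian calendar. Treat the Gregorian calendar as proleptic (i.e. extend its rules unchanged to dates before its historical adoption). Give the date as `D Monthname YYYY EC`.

6 Hamle 1141 EC

Julian Day Number of the source date = 2140911.
Converting JDN 2140911 to the Ethiopian calendar gives 6 Hamle 1141 EC.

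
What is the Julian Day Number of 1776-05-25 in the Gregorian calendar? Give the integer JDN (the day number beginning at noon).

2369876

JDN 2451545 is 1 January 2000 CE (Gregorian); the target day is −81669 days from there, so JDN = 2369876.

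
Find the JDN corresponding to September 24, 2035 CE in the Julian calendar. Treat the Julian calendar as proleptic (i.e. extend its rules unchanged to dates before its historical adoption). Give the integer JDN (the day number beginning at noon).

Equivalently 7 October 2035 (Gregorian).
JDN 2299161 is 15 October 1582 CE (Gregorian); the target day is +165447 days from there, so JDN = 2464608.

2464608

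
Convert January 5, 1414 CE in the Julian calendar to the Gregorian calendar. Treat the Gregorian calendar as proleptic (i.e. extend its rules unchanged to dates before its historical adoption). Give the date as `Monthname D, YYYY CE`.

At this point the Julian calendar is 9 days behind the Gregorian.
5 January 1414 Julian + 9 days → 14 January 1414 Gregorian.

January 14, 1414 CE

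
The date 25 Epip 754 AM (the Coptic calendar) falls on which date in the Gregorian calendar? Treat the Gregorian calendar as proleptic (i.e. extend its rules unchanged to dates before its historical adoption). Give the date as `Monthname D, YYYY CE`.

Both dates share Julian Day Number 2100387; in the Gregorian calendar that is 25 July 1038 CE.

July 25, 1038 CE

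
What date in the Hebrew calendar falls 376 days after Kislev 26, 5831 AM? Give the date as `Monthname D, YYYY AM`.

Kislev 18, 5832 AM

Counting 376 days forward from JDN 2477445 reaches JDN 2477821, which is Kislev 18, 5832 AM.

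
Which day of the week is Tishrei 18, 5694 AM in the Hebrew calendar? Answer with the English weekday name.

Sunday

This is JDN 2427354 (8 October 1933 Gregorian).
Since JDN mod 7 = 6 (0 = Monday), the day is Sunday.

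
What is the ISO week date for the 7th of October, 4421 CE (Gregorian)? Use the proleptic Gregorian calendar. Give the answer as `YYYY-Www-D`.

The weekday is Thursday (ISO weekday 4).
That Thursday belongs to ISO week 40 of ISO year 4421.

4421-W40-4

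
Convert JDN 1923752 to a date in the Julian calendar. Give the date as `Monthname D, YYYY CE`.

The proleptic Gregorian equivalent of JDN 1923752 is 14 December 554.
In the Julian calendar that day is December 12, 554 CE.

December 12, 554 CE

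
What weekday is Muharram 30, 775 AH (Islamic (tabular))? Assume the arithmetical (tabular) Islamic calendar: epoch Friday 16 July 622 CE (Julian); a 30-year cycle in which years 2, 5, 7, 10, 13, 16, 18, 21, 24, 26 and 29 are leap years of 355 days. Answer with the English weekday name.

In the proleptic Gregorian calendar this is 30 July 1373 (JDN 2222749).
2222749 ≡ 4 (mod 7); counting from Monday = 0 gives Friday.

Friday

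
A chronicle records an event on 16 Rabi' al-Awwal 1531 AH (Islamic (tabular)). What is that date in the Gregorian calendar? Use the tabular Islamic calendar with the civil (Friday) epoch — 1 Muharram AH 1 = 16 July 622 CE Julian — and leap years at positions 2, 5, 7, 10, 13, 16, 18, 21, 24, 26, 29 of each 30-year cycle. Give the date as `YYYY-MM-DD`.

Both dates share Julian Day Number 2490695; in the Gregorian calendar that is 11 March 2107 CE.

2107-03-11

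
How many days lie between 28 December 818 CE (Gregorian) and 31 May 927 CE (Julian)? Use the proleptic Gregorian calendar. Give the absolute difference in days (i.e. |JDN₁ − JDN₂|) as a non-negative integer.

39605

JDN of the first date = 2020190.
JDN of the second date = 2059795.
|2059795 − 2020190| = 39605.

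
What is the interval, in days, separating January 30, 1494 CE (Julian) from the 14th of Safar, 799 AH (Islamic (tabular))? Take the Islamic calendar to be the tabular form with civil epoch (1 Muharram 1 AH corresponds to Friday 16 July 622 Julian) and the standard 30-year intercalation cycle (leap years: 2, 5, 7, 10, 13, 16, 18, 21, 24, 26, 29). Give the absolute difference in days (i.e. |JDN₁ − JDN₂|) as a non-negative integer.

JDN of the first date = 2266771.
JDN of the second date = 2231268.
|2231268 − 2266771| = 35503.

35503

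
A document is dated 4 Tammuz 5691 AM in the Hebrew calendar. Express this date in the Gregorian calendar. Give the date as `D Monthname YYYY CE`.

19 June 1931 CE

Both dates share Julian Day Number 2426512; in the Gregorian calendar that is 19 June 1931 CE.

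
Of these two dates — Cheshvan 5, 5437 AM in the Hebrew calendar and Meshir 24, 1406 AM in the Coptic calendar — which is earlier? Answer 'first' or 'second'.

first

Converting both to JDN: 2333492 vs 2338379; the smaller is the first.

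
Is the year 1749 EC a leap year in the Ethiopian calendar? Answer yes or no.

1749 mod 4 = 1; in the Ethiopian calendar a year is leap when year mod 4 = 3, so it is a common year.

no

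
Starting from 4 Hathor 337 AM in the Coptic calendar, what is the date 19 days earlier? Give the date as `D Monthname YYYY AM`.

Counting 19 days back from JDN 1947817 reaches JDN 1947798, which is 15 Paopi 337 AM.

15 Paopi 337 AM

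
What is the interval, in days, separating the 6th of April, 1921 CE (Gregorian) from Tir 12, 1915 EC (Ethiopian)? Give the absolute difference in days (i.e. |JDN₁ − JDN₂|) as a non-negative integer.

654

JDN of the first date = 2422786.
JDN of the second date = 2423440.
|2423440 − 2422786| = 654.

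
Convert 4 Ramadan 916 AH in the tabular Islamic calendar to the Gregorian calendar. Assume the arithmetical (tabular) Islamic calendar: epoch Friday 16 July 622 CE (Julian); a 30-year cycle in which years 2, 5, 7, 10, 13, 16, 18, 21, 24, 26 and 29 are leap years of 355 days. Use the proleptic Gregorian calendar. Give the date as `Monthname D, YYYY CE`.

December 15, 1510 CE

Julian Day Number of the source date = 2272924.
Converting JDN 2272924 to the Gregorian calendar gives 15 December 1510 CE.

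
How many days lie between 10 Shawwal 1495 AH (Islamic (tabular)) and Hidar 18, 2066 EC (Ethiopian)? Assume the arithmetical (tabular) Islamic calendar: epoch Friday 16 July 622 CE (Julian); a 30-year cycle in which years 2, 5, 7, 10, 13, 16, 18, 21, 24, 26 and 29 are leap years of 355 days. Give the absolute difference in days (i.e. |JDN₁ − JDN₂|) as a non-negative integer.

JDN of the first date = 2478139.
JDN of the second date = 2478539.
|2478539 − 2478139| = 400.

400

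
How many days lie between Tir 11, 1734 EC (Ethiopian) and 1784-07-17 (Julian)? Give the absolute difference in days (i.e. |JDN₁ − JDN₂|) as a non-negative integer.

JDN of the first date = 2357329.
JDN of the second date = 2372862.
|2372862 − 2357329| = 15533.

15533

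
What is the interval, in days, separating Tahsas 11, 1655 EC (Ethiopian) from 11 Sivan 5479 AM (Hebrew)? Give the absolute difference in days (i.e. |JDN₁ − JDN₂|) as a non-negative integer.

First date → JDN 2328444; second date → JDN 2349060.
The interval is |2328444 − 2349060| = 20616 days.

20616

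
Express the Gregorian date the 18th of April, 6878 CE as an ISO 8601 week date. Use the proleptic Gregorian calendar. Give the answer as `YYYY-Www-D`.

6878-W16-1

The weekday is Monday (ISO weekday 1).
That Monday belongs to ISO week 16 of ISO year 6878.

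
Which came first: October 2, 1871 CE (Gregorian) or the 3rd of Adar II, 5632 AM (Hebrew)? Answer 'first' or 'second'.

The two dates have Julian Day Numbers 2404703 and 2404866 respectively.
Since 2404703 < 2404866, the first date comes first.

first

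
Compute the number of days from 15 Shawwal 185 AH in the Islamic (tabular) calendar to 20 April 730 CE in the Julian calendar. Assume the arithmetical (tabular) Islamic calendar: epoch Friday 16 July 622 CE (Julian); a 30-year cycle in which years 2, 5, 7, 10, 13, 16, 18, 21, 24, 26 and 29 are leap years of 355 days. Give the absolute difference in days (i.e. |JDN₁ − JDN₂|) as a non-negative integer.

JDN of the first date = 2013923.
JDN of the second date = 1987800.
|1987800 − 2013923| = 26123.

26123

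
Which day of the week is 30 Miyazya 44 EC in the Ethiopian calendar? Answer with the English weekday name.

Tuesday

Equivalently 23 April 52 Gregorian, JDN 1740166.
JDN 1740166 mod 7 = 1, and JDN 0 was a Monday, so this is a Tuesday.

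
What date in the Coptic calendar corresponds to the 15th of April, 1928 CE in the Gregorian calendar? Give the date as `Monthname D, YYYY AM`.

Parmouti 7, 1644 AM

Both dates share Julian Day Number 2425352; in the Coptic calendar that is 7 Parmouti 1644 AM.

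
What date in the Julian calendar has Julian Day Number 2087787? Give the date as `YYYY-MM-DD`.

The proleptic Gregorian equivalent of JDN 2087787 is 25 January 1004.
In the Julian calendar that day is 1004-01-19.

1004-01-19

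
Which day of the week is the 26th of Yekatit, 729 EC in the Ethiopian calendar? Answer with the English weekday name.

Wednesday

This is JDN 1990298 (24 February 737 Gregorian).
1990298 ≡ 2 (mod 7); counting from Monday = 0 gives Wednesday.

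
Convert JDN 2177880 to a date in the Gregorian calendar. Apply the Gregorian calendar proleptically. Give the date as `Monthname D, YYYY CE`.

Counting from JDN 2299161 = 15 Oct 1582 gives an offset of -121281 days.

September 24, 1250 CE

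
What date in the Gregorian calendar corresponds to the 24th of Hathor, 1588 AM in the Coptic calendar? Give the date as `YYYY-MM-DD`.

Both dates share Julian Day Number 2404765; in the Gregorian calendar that is 3 December 1871 CE.

1871-12-03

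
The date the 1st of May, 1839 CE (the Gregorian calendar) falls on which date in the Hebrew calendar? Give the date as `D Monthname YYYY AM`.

17 Iyar 5599 AM

Both dates share Julian Day Number 2392861; in the Hebrew calendar that is 17 Iyar 5599 AM.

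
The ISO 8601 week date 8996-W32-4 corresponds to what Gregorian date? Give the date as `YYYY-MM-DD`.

8996-08-11

ISO week 1 of 8996 is the week containing the first Thursday of 8996.
Week 32, day 4 (Thursday) lands on 8996-08-11.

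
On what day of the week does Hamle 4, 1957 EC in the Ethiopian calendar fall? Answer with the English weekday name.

Sunday

Equivalently 11 July 1965 Gregorian, JDN 2438953.
Since JDN mod 7 = 6 (0 = Monday), the day is Sunday.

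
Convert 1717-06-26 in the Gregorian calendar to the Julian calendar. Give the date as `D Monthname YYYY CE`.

At this point the Julian calendar is 11 days behind the Gregorian.
26 June 1717 Gregorian − 11 days → 15 June 1717 Julian.

15 June 1717 CE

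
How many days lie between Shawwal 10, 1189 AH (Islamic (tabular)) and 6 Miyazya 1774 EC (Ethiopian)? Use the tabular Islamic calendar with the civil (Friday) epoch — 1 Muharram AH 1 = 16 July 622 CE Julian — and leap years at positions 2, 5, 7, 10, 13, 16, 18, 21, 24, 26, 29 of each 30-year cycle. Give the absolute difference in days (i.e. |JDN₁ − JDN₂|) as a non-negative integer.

JDN of the first date = 2369703.
JDN of the second date = 2372024.
|2372024 − 2369703| = 2321.

2321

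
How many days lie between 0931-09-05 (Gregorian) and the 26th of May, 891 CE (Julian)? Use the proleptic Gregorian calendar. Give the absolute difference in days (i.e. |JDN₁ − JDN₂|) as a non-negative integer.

JDN of the first date = 2061348.
JDN of the second date = 2046641.
|2046641 − 2061348| = 14707.

14707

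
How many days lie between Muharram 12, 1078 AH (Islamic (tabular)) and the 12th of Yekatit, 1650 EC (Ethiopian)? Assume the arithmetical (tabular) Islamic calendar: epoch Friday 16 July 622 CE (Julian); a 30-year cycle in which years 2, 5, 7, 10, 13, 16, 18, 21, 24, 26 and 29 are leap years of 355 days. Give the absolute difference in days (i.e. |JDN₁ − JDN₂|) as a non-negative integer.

First date → JDN 2330104; second date → JDN 2326679.
The interval is |2330104 − 2326679| = 3425 days.

3425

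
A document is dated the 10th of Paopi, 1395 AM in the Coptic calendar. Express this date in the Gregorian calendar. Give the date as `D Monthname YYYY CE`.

17 October 1678 CE

Julian Day Number of the source date = 2334227.
Converting JDN 2334227 to the Gregorian calendar gives 17 October 1678 CE.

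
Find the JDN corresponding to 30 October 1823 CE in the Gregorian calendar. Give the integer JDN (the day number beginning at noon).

JDN 2400001 is 17 November 1858 CE (Gregorian), MJD 0; the target day is −12802 days from there, so JDN = 2387199.

2387199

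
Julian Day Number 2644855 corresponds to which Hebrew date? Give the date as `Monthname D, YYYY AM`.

Adar II 25, 6289 AM

The Gregorian equivalent of JDN 2644855 is 7 April 2529.
In the Hebrew calendar that day is Adar II 25, 6289 AM.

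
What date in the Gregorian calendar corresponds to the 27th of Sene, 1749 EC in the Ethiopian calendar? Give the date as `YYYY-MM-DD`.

Julian Day Number of the source date = 2362974.
Converting JDN 2362974 to the Gregorian calendar gives 2 July 1757 CE.

1757-07-02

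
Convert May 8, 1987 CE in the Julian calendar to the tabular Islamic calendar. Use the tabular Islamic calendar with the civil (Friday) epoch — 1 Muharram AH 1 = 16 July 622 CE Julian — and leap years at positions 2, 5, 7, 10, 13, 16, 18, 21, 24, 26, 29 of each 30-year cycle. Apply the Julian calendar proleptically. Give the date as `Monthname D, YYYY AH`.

Ramadan 22, 1407 AH

Both dates share Julian Day Number 2446937; in the tabular Islamic calendar that is 22 Ramadan 1407 AH.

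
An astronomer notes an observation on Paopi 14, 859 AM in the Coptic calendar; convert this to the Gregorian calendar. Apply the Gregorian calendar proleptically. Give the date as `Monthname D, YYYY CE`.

October 18, 1142 CE

Both dates share Julian Day Number 2138457; in the Gregorian calendar that is 18 October 1142 CE.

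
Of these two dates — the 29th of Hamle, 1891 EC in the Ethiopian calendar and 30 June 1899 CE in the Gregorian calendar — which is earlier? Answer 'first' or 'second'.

second

The two dates have Julian Day Numbers 2414871 and 2414836 respectively.
Since 2414836 < 2414871, the second date comes first.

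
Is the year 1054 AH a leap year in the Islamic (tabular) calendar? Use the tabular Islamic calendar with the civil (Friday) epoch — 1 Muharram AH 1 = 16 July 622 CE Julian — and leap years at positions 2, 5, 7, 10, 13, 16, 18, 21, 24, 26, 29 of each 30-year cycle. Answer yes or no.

Year 1054 AH is year 4 of its 30-year cycle; leap positions are 2, 5, 7, 10, 13, 16, 18, 21, 24, 26, 29, so it is a common year (354 days).

no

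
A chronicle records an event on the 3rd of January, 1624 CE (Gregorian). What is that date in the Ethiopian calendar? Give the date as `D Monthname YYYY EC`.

27 Tahsas 1616 EC

Both dates share Julian Day Number 2314216; in the Ethiopian calendar that is 27 Tahsas 1616 EC.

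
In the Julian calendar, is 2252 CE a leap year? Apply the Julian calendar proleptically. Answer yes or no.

yes

2252 mod 4 = 0, so it is a leap year in the Julian calendar.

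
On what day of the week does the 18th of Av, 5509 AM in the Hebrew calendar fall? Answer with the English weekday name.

This is JDN 2360083 (2 August 1749 Gregorian).
2360083 ≡ 5 (mod 7); counting from Monday = 0 gives Saturday.

Saturday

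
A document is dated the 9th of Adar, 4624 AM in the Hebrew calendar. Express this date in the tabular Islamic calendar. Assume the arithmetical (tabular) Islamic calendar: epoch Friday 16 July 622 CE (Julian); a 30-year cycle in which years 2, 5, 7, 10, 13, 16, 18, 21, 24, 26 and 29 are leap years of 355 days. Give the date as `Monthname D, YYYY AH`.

Muharram 8, 250 AH

Julian Day Number of the source date = 2036684.
Converting JDN 2036684 to the tabular Islamic calendar gives 8 Muharram 250 AH.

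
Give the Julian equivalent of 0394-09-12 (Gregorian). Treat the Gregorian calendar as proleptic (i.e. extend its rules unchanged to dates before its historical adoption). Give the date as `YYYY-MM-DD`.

0394-09-11

The Julian–Gregorian offset here is 1 day (Julian trailing).
12 September 394 Gregorian − 1 day → 11 September 394 Julian.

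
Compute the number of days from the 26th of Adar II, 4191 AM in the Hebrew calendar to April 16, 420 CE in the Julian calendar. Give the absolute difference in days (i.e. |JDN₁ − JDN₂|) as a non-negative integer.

First date → JDN 1878566; second date → JDN 1874569.
The interval is |1878566 − 1874569| = 3997 days.

3997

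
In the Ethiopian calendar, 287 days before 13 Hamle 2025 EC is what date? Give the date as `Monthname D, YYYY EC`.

The starting date is JDN 2463799; 2463799 − 287 = 2463512.
JDN 2463512 corresponds to Meskerem 26, 2025 EC.

Meskerem 26, 2025 EC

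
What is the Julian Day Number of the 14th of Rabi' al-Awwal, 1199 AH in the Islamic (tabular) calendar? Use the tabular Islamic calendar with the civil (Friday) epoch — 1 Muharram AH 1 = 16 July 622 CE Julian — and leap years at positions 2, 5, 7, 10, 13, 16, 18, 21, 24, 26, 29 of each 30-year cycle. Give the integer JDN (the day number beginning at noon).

2373043

Equivalently 25 January 1785 (Gregorian).
JDN 2451545 is 1 January 2000 CE (Gregorian); the target day is −78502 days from there, so JDN = 2373043.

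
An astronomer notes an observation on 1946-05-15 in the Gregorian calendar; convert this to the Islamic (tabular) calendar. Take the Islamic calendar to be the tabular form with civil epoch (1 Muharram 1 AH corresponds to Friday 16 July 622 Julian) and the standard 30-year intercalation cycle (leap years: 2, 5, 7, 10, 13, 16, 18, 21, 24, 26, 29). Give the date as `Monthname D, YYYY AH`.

Both dates share Julian Day Number 2431956; in the tabular Islamic calendar that is 13 Jumada al-Thani 1365 AH.

Jumada al-Thani 13, 1365 AH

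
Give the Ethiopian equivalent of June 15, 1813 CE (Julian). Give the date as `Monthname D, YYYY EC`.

Sene 21, 1805 EC

The source date corresponds to 27 June 1813 in the Gregorian calendar (JDN 2383422).
That day falls on 21 Sene 1805 EC in the Ethiopian calendar.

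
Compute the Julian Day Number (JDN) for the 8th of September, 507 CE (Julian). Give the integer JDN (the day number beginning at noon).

Equivalently 10 September 507 (proleptic Gregorian).
JDN 2299161 is 15 October 1582 CE (Gregorian); the target day is −392671 days from there, so JDN = 1906490.

1906490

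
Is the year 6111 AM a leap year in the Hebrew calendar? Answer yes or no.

Hebrew year 6111 is year 12 of its 19-year Metonic cycle; leap years are at positions 3, 6, 8, 11, 14, 17, 19, so it is a common year (12 months).

no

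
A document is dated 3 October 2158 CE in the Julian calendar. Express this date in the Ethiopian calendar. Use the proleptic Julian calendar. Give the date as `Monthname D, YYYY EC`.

Tikimt 6, 2151 EC

Both dates share Julian Day Number 2509543; in the Ethiopian calendar that is 6 Tikimt 2151 EC.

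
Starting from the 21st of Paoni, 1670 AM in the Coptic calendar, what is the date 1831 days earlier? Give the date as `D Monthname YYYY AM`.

16 Paoni 1665 AM

The starting date is JDN 2434922; 2434922 − 1831 = 2433091.
JDN 2433091 corresponds to 16 Paoni 1665 AM.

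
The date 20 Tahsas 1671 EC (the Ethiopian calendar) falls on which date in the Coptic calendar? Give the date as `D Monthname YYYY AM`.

Julian Day Number of the source date = 2334297.
Converting JDN 2334297 to the Coptic calendar gives 20 Koiak 1395 AM.

20 Koiak 1395 AM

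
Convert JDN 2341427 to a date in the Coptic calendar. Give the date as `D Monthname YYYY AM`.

30 Paoni 1414 AM

The Gregorian equivalent of JDN 2341427 is 4 July 1698.
In the Coptic calendar that day is 30 Paoni 1414 AM.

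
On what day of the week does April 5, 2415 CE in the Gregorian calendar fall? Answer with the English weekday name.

Sunday

JDN 2603215 mod 7 = 6, and JDN 0 was a Monday, so this is a Sunday.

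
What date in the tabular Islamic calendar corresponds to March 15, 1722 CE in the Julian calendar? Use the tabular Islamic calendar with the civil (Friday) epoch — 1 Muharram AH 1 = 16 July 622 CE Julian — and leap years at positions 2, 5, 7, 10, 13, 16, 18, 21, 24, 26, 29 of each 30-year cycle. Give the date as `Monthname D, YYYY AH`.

Both dates share Julian Day Number 2350092; in the tabular Islamic calendar that is 8 Jumada al-Thani 1134 AH.

Jumada al-Thani 8, 1134 AH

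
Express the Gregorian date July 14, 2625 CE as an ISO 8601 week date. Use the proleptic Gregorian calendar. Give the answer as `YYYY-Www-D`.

The weekday is Thursday (ISO weekday 4).
That Thursday belongs to ISO week 28 of ISO year 2625.

2625-W28-4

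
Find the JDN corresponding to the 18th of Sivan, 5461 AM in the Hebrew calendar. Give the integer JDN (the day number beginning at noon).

2342512

Equivalently 24 June 1701 (Gregorian).
JDN 2299161 is 15 October 1582 CE (Gregorian); the target day is +43351 days from there, so JDN = 2342512.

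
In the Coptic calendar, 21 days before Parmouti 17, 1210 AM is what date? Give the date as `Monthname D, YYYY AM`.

The starting date is JDN 2266843; 2266843 − 21 = 2266822.
JDN 2266822 corresponds to Paremhat 26, 1210 AM.

Paremhat 26, 1210 AM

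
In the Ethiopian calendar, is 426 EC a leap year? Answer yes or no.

426 mod 4 = 2; in the Ethiopian calendar a year is leap when year mod 4 = 3, so it is a common year.

no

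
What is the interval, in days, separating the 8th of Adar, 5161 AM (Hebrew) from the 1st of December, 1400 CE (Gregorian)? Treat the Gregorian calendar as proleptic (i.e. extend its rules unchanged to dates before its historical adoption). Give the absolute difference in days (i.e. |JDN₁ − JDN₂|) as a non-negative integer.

JDN of the first date = 2232825.
JDN of the second date = 2232734.
|2232734 − 2232825| = 91.

91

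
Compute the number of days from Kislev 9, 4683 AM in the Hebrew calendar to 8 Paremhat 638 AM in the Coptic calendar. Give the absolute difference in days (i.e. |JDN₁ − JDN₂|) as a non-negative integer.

273

First date → JDN 2058154; second date → JDN 2057881.
The interval is |2058154 − 2057881| = 273 days.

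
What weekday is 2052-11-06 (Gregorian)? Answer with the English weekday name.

Wednesday

2470848 ≡ 2 (mod 7); counting from Monday = 0 gives Wednesday.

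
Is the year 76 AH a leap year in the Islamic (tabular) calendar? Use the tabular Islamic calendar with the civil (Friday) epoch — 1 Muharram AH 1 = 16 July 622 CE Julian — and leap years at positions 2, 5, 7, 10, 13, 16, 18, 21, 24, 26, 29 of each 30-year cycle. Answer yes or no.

yes

Year 76 AH is year 16 of its 30-year cycle; leap positions are 2, 5, 7, 10, 13, 16, 18, 21, 24, 26, 29, so it is a leap year (355 days).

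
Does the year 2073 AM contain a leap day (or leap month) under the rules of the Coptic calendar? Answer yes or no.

no

2073 mod 4 = 1; in the Coptic calendar a year is leap when year mod 4 = 3, so it is a common year.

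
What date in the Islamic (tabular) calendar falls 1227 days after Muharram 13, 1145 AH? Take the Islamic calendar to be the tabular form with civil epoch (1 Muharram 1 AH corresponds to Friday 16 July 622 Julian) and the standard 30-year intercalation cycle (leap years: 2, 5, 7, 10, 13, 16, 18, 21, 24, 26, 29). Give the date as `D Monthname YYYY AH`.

Counting 1227 days forward from JDN 2353847 reaches JDN 2355074, which is 28 Jumada al-Thani 1148 AH.

28 Jumada al-Thani 1148 AH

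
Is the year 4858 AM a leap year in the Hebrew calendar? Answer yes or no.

no

Hebrew year 4858 is year 13 of its 19-year Metonic cycle; leap years are at positions 3, 6, 8, 11, 14, 17, 19, so it is a common year (12 months).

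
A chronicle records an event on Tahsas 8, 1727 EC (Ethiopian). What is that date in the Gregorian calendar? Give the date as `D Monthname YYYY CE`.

15 December 1734 CE

Julian Day Number of the source date = 2354739.
Converting JDN 2354739 to the Gregorian calendar gives 15 December 1734 CE.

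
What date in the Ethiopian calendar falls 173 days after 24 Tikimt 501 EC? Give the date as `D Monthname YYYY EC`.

Counting 173 days forward from JDN 1906899 reaches JDN 1907072, which is 17 Miyazya 501 EC.

17 Miyazya 501 EC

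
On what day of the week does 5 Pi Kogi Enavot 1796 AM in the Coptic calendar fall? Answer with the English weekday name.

In the Gregorian calendar this is 10 September 2080 (JDN 2481018).
JDN 2481018 mod 7 = 1, and JDN 0 was a Monday, so this is a Tuesday.

Tuesday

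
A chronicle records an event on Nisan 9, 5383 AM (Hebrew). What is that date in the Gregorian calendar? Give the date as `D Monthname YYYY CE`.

9 April 1623 CE

Both dates share Julian Day Number 2313947; in the Gregorian calendar that is 9 April 1623 CE.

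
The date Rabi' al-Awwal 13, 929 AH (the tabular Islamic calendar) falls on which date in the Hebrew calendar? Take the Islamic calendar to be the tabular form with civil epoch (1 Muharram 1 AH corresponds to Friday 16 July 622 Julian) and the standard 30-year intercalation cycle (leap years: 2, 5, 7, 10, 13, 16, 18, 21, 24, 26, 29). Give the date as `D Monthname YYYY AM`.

14 Shevat 5283 AM

Both dates share Julian Day Number 2277363; in the Hebrew calendar that is 14 Shevat 5283 AM.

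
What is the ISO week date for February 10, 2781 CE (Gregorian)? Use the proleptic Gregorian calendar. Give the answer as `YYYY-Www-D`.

2781-W07-2

The weekday is Tuesday (ISO weekday 2).
That Tuesday belongs to ISO week 7 of ISO year 2781.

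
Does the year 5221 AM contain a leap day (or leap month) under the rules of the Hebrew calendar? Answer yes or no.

Hebrew year 5221 is year 15 of its 19-year Metonic cycle; leap years are at positions 3, 6, 8, 11, 14, 17, 19, so it is a common year (12 months).

no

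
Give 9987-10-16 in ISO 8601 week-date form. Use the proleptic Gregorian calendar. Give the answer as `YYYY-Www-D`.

9987-W42-5

The weekday is Friday (ISO weekday 5).
That Friday belongs to ISO week 42 of ISO year 9987.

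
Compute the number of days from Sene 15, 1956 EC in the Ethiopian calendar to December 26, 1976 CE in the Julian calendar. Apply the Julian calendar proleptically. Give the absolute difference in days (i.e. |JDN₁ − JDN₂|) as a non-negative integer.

JDN of the first date = 2438569.
JDN of the second date = 2443152.
|2443152 − 2438569| = 4583.

4583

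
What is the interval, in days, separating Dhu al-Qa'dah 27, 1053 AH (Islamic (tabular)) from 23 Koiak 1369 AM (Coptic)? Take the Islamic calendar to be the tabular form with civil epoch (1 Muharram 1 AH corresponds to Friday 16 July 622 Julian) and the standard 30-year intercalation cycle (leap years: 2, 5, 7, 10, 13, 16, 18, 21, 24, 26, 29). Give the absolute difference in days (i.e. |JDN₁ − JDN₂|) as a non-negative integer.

JDN of the first date = 2321555.
JDN of the second date = 2324804.
|2324804 − 2321555| = 3249.

3249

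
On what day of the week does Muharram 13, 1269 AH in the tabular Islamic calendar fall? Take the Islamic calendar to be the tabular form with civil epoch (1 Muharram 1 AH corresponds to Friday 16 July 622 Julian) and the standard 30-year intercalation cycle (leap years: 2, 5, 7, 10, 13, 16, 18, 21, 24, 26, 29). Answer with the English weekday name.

Equivalently 27 October 1852 Gregorian, JDN 2397789.
Since JDN mod 7 = 2 (0 = Monday), the day is Wednesday.

Wednesday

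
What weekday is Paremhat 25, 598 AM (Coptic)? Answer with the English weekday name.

In the proleptic Gregorian calendar this is 25 March 882 (JDN 2043288).
Since JDN mod 7 = 2 (0 = Monday), the day is Wednesday.

Wednesday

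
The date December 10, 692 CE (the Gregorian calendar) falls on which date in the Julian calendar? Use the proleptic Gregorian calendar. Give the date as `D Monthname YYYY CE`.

The Julian–Gregorian offset here is 3 days (Julian trailing).
10 December 692 Gregorian − 3 days → 7 December 692 Julian.

7 December 692 CE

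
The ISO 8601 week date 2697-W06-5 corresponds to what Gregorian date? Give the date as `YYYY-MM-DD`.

ISO week 1 of 2697 is the week containing the first Thursday of 2697.
Week 6, day 5 (Friday) lands on 2697-02-12.

2697-02-12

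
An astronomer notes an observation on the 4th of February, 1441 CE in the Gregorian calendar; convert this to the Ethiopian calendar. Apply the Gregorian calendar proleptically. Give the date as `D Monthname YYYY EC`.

Both dates share Julian Day Number 2247409; in the Ethiopian calendar that is 1 Yekatit 1433 EC.

1 Yekatit 1433 EC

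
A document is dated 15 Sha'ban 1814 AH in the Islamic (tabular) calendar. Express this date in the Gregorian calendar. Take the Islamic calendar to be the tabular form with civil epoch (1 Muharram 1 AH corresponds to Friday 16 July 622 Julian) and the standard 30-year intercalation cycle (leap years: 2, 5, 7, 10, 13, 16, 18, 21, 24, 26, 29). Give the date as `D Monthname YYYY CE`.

2 March 2382 CE

Both dates share Julian Day Number 2591128; in the Gregorian calendar that is 2 March 2382 CE.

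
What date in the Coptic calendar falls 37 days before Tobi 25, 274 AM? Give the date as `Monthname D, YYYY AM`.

Koiak 18, 274 AM

JDN of Tobi 25, 274 AM = 1924887.
1924887 − 37 = 1924850.
JDN 1924850 in the Coptic calendar is Koiak 18, 274 AM.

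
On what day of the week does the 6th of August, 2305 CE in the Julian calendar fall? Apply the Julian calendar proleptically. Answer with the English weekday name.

In the Gregorian calendar this is 22 August 2305 (JDN 2563177).
JDN 2563177 mod 7 = 1, and JDN 0 was a Monday, so this is a Tuesday.

Tuesday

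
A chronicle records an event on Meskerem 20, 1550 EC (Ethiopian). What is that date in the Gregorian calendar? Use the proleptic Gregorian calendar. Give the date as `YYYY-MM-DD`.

1557-09-27

Julian Day Number of the source date = 2290012.
Converting JDN 2290012 to the Gregorian calendar gives 27 September 1557 CE.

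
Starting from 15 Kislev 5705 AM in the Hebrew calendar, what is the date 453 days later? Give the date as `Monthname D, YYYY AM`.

Adar I 26, 5706 AM

JDN of 15 Kislev 5705 AM = 2431426.
2431426 + 453 = 2431879.
JDN 2431879 in the Hebrew calendar is Adar I 26, 5706 AM.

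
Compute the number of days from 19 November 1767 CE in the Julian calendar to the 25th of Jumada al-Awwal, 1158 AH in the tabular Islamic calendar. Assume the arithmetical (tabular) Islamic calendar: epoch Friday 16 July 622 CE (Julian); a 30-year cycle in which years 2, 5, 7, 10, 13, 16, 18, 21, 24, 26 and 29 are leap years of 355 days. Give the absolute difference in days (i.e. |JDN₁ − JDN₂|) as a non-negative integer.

JDN of the first date = 2366777.
JDN of the second date = 2358584.
|2358584 − 2366777| = 8193.

8193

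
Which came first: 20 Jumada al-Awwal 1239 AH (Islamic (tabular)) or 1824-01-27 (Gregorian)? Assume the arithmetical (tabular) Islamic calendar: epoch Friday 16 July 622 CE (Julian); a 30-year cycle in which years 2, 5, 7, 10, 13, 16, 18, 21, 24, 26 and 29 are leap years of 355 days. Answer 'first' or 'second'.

The two dates have Julian Day Numbers 2387283 and 2387288 respectively.
Since 2387283 < 2387288, the first date comes first.

first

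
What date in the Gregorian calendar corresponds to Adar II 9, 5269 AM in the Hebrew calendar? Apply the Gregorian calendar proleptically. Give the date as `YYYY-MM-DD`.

Julian Day Number of the source date = 2272280.
Converting JDN 2272280 to the Gregorian calendar gives 11 March 1509 CE.

1509-03-11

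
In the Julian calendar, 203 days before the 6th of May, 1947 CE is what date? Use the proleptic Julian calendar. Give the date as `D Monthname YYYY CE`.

15 October 1946 CE

JDN of the 6th of May, 1947 CE = 2432325.
2432325 − 203 = 2432122.
JDN 2432122 in the Julian calendar is 15 October 1946 CE.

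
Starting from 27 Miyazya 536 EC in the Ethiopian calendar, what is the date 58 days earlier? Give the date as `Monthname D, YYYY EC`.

The starting date is JDN 1919866; 1919866 − 58 = 1919808.
JDN 1919808 corresponds to Yekatit 29, 536 EC.

Yekatit 29, 536 EC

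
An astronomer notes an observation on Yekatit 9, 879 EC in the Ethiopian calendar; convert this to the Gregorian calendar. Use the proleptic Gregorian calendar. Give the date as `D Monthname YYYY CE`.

Both dates share Julian Day Number 2045068; in the Gregorian calendar that is 7 February 887 CE.

7 February 887 CE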